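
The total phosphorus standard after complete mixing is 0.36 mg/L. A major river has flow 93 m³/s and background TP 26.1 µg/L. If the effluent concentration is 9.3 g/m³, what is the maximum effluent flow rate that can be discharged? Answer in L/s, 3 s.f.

26.1 µg/L = 0.0261 mg/L.
Mass balance at complete mixing: C_std·(Q_w + Q_r) = Q_w·C_e + Q_r·C_b.
Rearranging, Q_w = Q_r·(C_std − C_b)/(C_e − C_std) = 93·(0.36 − 0.0261) / (9.3 − 0.36) = 3.473 m³/s.
= 3473 L/s.

3470 L/s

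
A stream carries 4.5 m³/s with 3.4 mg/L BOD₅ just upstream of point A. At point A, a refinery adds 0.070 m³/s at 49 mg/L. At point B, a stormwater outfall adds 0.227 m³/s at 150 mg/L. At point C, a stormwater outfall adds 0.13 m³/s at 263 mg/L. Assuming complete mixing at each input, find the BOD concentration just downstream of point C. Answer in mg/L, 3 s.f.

After input A: C = (4.5·3.4 + 0.07·49) / 4.57 = 4.098 mg/L.
After input B: C = (4.57·4.098 + 0.227·150) / 4.797 = 11 mg/L.
After input C: C = (4.797·11 + 0.13·263) / 4.927 = 17.65 mg/L.

17.7 mg/L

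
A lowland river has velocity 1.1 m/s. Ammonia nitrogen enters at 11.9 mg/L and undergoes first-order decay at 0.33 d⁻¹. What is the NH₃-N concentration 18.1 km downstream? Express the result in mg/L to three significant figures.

11.2 mg/L

Travel time t = 18.1 km / 1.1 m/s = 1.81e+04/1.1 = 1.645e+04 s = 0.1904 d.
First-order decay: C = 11.9·exp(−0.33·0.1904) = 11.9·0.9391 = 11.18 mg/L.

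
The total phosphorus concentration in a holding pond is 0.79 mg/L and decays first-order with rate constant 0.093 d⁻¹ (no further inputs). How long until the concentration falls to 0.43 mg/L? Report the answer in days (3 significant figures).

t = ln(C₀/C)/k = ln(0.79/0.43)/0.093 = 0.6082/0.093 = 6.54 d.

6.54 d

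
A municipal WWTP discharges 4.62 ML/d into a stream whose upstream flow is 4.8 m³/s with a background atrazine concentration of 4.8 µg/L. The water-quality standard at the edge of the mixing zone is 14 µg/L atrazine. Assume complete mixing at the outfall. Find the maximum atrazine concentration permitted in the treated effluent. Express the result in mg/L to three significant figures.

4.62 ML/d = 0.05347 m³/s.
4.8 µg/L = 0.0048 mg/L.
14 µg/L = 0.014 mg/L.
Mass balance: 0.014·4.853 = 0.05347·Cₑ + 4.8·0.0048.
Cₑ = (0.06795 − 0.02304) / 0.05347 = 0.8398 mg/L.

0.840 mg/L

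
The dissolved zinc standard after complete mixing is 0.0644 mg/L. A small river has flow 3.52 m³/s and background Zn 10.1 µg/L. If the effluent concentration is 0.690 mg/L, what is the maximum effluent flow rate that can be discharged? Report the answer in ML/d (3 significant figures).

10.1 µg/L = 0.0101 mg/L.
Mass balance at complete mixing: C_std·(Q_w + Q_r) = Q_w·C_e + Q_r·C_b.
Rearranging, Q_w = Q_r·(C_std − C_b)/(C_e − C_std) = 3.52·(0.0644 − 0.0101) / (0.69 − 0.0644) = 0.3055 m³/s.
= 26.4 ML/d.

26.4 ML/d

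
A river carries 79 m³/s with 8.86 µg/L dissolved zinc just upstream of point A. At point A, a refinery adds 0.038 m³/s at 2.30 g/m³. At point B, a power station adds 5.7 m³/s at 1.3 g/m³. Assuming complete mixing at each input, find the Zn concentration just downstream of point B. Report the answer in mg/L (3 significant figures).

8.86 µg/L = 0.00886 mg/L.
After input A: C = (79·0.00886 + 0.038·2.3) / 79.04 = 0.009962 mg/L.
After input B: C = (79.04·0.009962 + 5.7·1.3) / 84.74 = 0.09674 mg/L.

0.0967 mg/L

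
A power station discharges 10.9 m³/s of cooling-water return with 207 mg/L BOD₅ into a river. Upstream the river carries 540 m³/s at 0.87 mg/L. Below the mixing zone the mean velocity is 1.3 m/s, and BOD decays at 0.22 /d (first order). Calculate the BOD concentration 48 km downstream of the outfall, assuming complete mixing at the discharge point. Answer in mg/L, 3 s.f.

4.50 mg/L

After complete mixing, C₀ = (10.9·207 + 540·0.87) / 550.9 = 4.948 mg/L.
Travel time t = 4.8e+04 m / 1.3 m/s = 3.692e+04 s = 0.4274 d.
C = 4.948·exp(−0.22·0.4274) = 4.948·0.9103 = 4.504 mg/L.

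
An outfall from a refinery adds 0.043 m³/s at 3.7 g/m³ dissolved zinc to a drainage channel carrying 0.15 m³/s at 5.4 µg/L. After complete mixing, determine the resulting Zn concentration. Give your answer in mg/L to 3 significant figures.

0.829 mg/L

5.4 µg/L = 0.0054 mg/L.
Flow-weighted mixing gives C = (0.043·3.7 + 0.15·0.0054) / (0.043 + 0.15) = 0.1599/0.193 = 0.8285 mg/L.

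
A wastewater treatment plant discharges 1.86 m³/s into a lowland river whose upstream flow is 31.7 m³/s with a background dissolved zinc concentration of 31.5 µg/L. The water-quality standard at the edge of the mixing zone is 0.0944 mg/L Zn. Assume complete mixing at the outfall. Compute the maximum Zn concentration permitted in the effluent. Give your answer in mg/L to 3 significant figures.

1.17 mg/L

31.5 µg/L = 0.0315 mg/L.
Mass balance: 0.0944·33.56 = 1.86·Cₑ + 31.7·0.0315.
Cₑ = (3.168 − 0.9985) / 1.86 = 1.166 mg/L.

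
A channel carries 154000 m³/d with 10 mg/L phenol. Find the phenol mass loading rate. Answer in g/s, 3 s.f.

154000 m³/d = 1.782 m³/s.
Mass flux = Q·C = 1.782 m³/s × 10 g/m³ = 17.82 g/s.

17.8 g/s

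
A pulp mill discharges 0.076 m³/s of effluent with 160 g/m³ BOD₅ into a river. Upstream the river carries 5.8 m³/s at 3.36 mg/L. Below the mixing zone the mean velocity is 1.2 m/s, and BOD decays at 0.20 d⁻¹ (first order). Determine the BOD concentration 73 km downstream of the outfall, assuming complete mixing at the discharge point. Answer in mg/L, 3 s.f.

4.68 mg/L

After complete mixing, C₀ = (0.076·160 + 5.8·3.36) / 5.876 = 5.386 mg/L.
Travel time t = 7.3e+04 m / 1.2 m/s = 6.083e+04 s = 0.7041 d.
C = 5.386·exp(−0.20·0.7041) = 5.386·0.8686 = 4.679 mg/L.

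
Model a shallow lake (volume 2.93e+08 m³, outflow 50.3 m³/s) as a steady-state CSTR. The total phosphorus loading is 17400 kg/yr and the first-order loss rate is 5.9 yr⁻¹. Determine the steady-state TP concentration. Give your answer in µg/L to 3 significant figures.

Outflow Q = 50.3 m³/s × 3.156e+07 s/yr = 1.587e+09 m³/yr.
Steady-state CSTR mass balance: W = Q·C + k·V·C, so C = W/(Q + kV).
Q + kV = 1.587e+09 + 5.9·2.93e+08 = 3.316e+09 m³/yr.
C = 17400/3.316e+09 = 5.247e-06 kg/m³ = 0.005247 mg/L = 5.247 µg/L.

5.25 µg/L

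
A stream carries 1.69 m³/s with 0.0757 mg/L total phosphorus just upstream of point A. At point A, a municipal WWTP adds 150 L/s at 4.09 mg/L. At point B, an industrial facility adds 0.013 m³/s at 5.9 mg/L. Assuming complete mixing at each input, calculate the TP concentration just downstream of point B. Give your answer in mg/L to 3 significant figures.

150 L/s = 0.15 m³/s.
After input A: C = (1.69·0.0757 + 0.15·4.09) / 1.84 = 0.403 mg/L.
After input B: C = (1.84·0.403 + 0.013·5.9) / 1.853 = 0.4415 mg/L.

0.442 mg/L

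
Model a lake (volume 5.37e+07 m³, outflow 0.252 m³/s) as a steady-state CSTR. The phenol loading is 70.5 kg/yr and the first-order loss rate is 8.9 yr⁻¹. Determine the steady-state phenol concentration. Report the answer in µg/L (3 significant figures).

Outflow Q = 0.252 m³/s × 3.156e+07 s/yr = 7.953e+06 m³/yr.
Steady-state CSTR mass balance: W = Q·C + k·V·C, so C = W/(Q + kV).
Q + kV = 7.953e+06 + 8.9·5.37e+07 = 4.859e+08 m³/yr.
C = 70.5/4.859e+08 = 1.451e-07 kg/m³ = 0.0001451 mg/L = 0.1451 µg/L.

0.145 µg/L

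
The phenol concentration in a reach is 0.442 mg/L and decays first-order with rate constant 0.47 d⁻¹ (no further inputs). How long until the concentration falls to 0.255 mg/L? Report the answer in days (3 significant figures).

1.17 d

t = ln(C₀/C)/k = ln(0.442/0.255)/0.47 = 0.55/0.47 = 1.17 d.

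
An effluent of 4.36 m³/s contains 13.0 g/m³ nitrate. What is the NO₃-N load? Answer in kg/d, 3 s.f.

Mass flux = Q·C = 4.36 m³/s × 13 g/m³ = 56.68 g/s.
= 56.68 g/s × 86.4 = 4897 kg/d.

4900 kg/d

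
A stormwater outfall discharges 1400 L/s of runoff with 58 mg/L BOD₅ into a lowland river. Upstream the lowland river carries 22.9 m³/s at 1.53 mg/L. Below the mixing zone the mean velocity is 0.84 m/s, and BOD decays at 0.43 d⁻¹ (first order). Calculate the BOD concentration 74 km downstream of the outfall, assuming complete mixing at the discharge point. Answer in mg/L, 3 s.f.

1400 L/s = 1.4 m³/s.
After complete mixing, C₀ = (1.4·58 + 22.9·1.53) / 24.3 = 4.783 mg/L.
Travel time t = 7.4e+04 m / 0.84 m/s = 8.81e+04 s = 1.02 d.
C = 4.783·exp(−0.43·1.02) = 4.783·0.645 = 3.086 mg/L.

3.09 mg/L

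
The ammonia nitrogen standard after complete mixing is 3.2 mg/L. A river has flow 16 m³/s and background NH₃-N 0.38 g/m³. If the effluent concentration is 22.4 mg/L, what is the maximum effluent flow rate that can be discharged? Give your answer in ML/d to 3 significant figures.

Mass balance at complete mixing: C_std·(Q_w + Q_r) = Q_w·C_e + Q_r·C_b.
Rearranging, Q_w = Q_r·(C_std − C_b)/(C_e − C_std) = 16·(3.2 − 0.38) / (22.4 − 3.2) = 2.35 m³/s.
= 203 ML/d.

203 ML/d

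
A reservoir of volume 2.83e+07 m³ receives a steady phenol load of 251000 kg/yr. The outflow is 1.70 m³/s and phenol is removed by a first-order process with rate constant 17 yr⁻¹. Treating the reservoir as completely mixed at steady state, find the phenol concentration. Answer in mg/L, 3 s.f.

Outflow Q = 1.70 m³/s × 3.156e+07 s/yr = 5.365e+07 m³/yr.
Steady-state CSTR mass balance: W = Q·C + k·V·C, so C = W/(Q + kV).
Q + kV = 5.365e+07 + 17·2.83e+07 = 5.347e+08 m³/yr.
C = 251000/5.347e+08 = 0.0004694 kg/m³ = 0.4694 mg/L.

0.469 mg/L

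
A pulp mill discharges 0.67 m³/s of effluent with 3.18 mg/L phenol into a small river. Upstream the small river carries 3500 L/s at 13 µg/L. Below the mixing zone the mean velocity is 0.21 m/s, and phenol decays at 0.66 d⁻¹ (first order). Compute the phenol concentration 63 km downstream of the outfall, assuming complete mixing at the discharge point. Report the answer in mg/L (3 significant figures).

3500 L/s = 3.5 m³/s.
13 µg/L = 0.013 mg/L.
After complete mixing, C₀ = (0.67·3.18 + 3.5·0.013) / 4.17 = 0.5218 mg/L.
Travel time t = 6.3e+04 m / 0.21 m/s = 3e+05 s = 3.472 d.
C = 0.5218·exp(−0.66·3.472) = 0.5218·0.1011 = 0.05276 mg/L.

0.0528 mg/L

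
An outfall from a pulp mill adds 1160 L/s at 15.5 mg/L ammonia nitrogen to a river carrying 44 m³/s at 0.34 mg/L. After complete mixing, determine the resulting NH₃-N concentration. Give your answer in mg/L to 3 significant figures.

0.729 mg/L

1160 L/s = 1.16 m³/s.
Conservation of mass across the mixing zone: C = (1.16·15.5 + 44·0.34) / (1.16 + 44) = 32.94/45.16 = 0.7294 mg/L.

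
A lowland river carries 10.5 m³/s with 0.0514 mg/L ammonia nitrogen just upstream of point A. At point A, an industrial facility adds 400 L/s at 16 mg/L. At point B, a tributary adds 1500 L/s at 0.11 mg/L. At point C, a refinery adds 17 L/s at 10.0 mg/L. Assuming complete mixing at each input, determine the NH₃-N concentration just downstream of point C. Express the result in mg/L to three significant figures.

400 L/s = 0.4 m³/s.
After input A: C = (10.5·0.0514 + 0.4·16) / 10.9 = 0.6367 mg/L.
1500 L/s = 1.5 m³/s.
After input B: C = (10.9·0.6367 + 1.5·0.11) / 12.4 = 0.573 mg/L.
17 L/s = 0.017 m³/s.
After input C: C = (12.4·0.573 + 0.017·10) / 12.42 = 0.5859 mg/L.

0.586 mg/L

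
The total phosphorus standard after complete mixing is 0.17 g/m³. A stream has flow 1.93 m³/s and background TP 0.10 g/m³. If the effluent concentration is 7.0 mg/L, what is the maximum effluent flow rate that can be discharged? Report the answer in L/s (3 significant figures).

Mass balance at complete mixing: C_std·(Q_w + Q_r) = Q_w·C_e + Q_r·C_b.
Rearranging, Q_w = Q_r·(C_std − C_b)/(C_e − C_std) = 1.93·(0.17 − 0.1) / (7 − 0.17) = 0.01978 m³/s.
= 19.78 L/s.

19.8 L/s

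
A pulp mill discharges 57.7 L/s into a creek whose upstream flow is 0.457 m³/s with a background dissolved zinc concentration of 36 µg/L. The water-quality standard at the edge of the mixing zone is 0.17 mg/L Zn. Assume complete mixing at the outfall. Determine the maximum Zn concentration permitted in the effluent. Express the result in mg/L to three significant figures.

57.7 L/s = 0.0577 m³/s.
36 µg/L = 0.036 mg/L.
Mass balance: 0.17·0.5147 = 0.0577·Cₑ + 0.457·0.036.
Cₑ = (0.0875 − 0.01645) / 0.0577 = 1.231 mg/L.

1.23 mg/L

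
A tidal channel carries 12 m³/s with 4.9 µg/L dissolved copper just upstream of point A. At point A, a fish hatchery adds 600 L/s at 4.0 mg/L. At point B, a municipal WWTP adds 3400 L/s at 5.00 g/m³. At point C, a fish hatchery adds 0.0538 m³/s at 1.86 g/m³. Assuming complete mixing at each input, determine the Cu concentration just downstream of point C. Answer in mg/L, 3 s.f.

4.9 µg/L = 0.0049 mg/L.
600 L/s = 0.6 m³/s.
After input A: C = (12·0.0049 + 0.6·4) / 12.6 = 0.1951 mg/L.
3400 L/s = 3.4 m³/s.
After input B: C = (12.6·0.1951 + 3.4·5) / 16 = 1.216 mg/L.
After input C: C = (16·1.216 + 0.0538·1.86) / 16.05 = 1.218 mg/L.

1.22 mg/L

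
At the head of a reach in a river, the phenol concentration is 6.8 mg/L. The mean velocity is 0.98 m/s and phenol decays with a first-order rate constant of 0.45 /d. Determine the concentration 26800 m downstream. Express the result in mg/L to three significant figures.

Travel time t = 26800 m / 0.98 m/s = 2.68e+04/0.98 = 2.735e+04 s = 0.3165 d.
First-order decay: C = 6.8·exp(−0.45·0.3165) = 6.8·0.8672 = 5.897 mg/L.

5.90 mg/L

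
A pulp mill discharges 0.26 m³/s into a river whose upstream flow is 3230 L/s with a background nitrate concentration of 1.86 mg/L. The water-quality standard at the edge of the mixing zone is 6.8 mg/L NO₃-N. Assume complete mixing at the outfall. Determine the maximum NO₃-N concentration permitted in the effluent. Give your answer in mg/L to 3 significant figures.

68.2 mg/L

3230 L/s = 3.23 m³/s.
Mass balance: 6.8·3.49 = 0.26·Cₑ + 3.23·1.86.
Cₑ = (23.73 − 6.008) / 0.26 = 68.17 mg/L.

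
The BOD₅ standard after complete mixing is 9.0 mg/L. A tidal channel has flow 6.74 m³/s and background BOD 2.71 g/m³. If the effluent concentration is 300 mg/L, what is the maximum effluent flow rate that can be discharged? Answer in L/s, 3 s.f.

Mass balance at complete mixing: C_std·(Q_w + Q_r) = Q_w·C_e + Q_r·C_b.
Rearranging, Q_w = Q_r·(C_std − C_b)/(C_e − C_std) = 6.74·(9 − 2.71) / (300 − 9) = 0.1457 m³/s.
= 145.7 L/s.

146 L/s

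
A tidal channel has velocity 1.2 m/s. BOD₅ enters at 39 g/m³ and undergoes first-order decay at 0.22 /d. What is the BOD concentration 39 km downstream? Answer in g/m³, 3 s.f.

35.9 g/m³

Travel time t = 39 km / 1.2 m/s = 3.9e+04/1.2 = 3.25e+04 s = 0.3762 d.
First-order decay: C = 39·exp(−0.22·0.3762) = 39·0.9206 = 35.9 g/m³.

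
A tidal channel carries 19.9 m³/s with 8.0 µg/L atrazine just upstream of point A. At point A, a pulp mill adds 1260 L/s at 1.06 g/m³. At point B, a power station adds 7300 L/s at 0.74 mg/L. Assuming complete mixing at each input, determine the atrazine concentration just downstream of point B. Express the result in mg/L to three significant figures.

0.242 mg/L

8.0 µg/L = 0.008 mg/L.
1260 L/s = 1.26 m³/s.
After input A: C = (19.9·0.008 + 1.26·1.06) / 21.16 = 0.07064 mg/L.
7300 L/s = 7.3 m³/s.
After input B: C = (21.16·0.07064 + 7.3·0.74) / 28.46 = 0.2423 mg/L.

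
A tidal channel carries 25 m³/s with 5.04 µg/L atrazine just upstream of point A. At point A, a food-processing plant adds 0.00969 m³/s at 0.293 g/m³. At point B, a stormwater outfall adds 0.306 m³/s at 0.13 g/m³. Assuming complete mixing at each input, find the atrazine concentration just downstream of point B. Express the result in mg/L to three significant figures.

0.00666 mg/L

5.04 µg/L = 0.00504 mg/L.
After input A: C = (25·0.00504 + 0.00969·0.293) / 25.01 = 0.005152 mg/L.
After input B: C = (25.01·0.005152 + 0.306·0.13) / 25.32 = 0.006661 mg/L.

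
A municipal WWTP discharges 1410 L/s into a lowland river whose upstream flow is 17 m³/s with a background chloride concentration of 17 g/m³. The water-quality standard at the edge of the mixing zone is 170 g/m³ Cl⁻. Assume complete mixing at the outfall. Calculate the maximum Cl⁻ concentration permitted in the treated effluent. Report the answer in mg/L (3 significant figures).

1410 L/s = 1.41 m³/s.
Mass balance: 170·18.41 = 1.41·Cₑ + 17·17.
Cₑ = (3130 − 289) / 1.41 = 2015 mg/L.

2010 mg/L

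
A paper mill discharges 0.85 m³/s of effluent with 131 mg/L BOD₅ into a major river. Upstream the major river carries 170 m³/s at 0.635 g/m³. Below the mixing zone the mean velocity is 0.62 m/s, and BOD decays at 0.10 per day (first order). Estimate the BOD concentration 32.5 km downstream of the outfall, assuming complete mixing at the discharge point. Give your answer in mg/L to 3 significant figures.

After complete mixing, C₀ = (0.85·131 + 170·0.635) / 170.8 = 1.284 mg/L.
Travel time t = 3.25e+04 m / 0.62 m/s = 5.242e+04 s = 0.6067 d.
C = 1.284·exp(−0.10·0.6067) = 1.284·0.9411 = 1.208 mg/L.

1.21 mg/L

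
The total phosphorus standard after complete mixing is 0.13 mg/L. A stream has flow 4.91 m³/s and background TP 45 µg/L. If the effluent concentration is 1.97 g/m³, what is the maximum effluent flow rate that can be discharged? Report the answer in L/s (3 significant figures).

227 L/s

45 µg/L = 0.045 mg/L.
Mass balance at complete mixing: C_std·(Q_w + Q_r) = Q_w·C_e + Q_r·C_b.
Rearranging, Q_w = Q_r·(C_std − C_b)/(C_e − C_std) = 4.91·(0.13 − 0.045) / (1.97 − 0.13) = 0.2268 m³/s.
= 226.8 L/s.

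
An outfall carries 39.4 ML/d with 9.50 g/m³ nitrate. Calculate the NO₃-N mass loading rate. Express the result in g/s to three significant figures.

4.33 g/s

39.4 ML/d = 0.456 m³/s.
Mass flux = Q·C = 0.456 m³/s × 9.5 g/m³ = 4.332 g/s.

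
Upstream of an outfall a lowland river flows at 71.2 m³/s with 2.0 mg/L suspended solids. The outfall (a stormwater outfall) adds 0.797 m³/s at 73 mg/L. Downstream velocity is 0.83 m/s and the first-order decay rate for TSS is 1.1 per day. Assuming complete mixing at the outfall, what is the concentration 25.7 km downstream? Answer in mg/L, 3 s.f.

1.88 mg/L

After complete mixing, C₀ = (0.797·73 + 71.2·2) / 72 = 2.786 mg/L.
Travel time t = 2.57e+04 m / 0.83 m/s = 3.096e+04 s = 0.3584 d.
C = 2.786·exp(−1.1·0.3584) = 2.786·0.6742 = 1.878 mg/L.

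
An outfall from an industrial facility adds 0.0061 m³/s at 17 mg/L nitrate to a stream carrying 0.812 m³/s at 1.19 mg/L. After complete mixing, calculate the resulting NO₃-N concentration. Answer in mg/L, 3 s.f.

By mass balance at complete mixing, C = (0.0061·17 + 0.812·1.19) / (0.0061 + 0.812) = 1.07/0.8181 = 1.308 mg/L.

1.31 mg/L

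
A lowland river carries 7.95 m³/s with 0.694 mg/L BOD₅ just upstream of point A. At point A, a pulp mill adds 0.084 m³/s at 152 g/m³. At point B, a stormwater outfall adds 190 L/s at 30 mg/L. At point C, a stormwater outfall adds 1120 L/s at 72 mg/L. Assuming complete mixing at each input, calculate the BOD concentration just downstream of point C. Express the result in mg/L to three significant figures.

After input A: C = (7.95·0.694 + 0.084·152) / 8.034 = 2.276 mg/L.
190 L/s = 0.19 m³/s.
After input B: C = (8.034·2.276 + 0.19·30) / 8.224 = 2.917 mg/L.
1120 L/s = 1.12 m³/s.
After input C: C = (8.224·2.917 + 1.12·72) / 9.344 = 11.2 mg/L.

11.2 mg/L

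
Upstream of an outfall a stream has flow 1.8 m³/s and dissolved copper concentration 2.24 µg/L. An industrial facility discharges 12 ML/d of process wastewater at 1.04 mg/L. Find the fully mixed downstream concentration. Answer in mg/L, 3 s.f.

0.0766 mg/L

12 ML/d = 0.1389 m³/s.
2.24 µg/L = 0.00224 mg/L.
Conservation of mass across the mixing zone: C = (0.1389·1.04 + 1.8·0.00224) / (0.1389 + 1.8) = 0.1485/1.939 = 0.07658 mg/L.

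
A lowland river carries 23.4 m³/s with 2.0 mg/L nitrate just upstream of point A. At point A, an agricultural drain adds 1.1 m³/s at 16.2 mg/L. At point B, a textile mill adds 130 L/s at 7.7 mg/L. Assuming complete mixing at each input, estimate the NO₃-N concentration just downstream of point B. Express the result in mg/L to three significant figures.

After input A: C = (23.4·2 + 1.1·16.2) / 24.5 = 2.638 mg/L.
130 L/s = 0.13 m³/s.
After input B: C = (24.5·2.638 + 0.13·7.7) / 24.63 = 2.664 mg/L.

2.66 mg/L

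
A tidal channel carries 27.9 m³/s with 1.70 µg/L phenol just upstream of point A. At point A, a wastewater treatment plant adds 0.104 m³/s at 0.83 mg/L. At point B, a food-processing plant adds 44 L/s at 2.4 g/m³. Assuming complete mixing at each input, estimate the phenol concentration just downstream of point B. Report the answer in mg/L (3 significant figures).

0.00853 mg/L

1.70 µg/L = 0.0017 mg/L.
After input A: C = (27.9·0.0017 + 0.104·0.83) / 28 = 0.004776 mg/L.
44 L/s = 0.044 m³/s.
After input B: C = (28·0.004776 + 0.044·2.4) / 28.05 = 0.008534 mg/L.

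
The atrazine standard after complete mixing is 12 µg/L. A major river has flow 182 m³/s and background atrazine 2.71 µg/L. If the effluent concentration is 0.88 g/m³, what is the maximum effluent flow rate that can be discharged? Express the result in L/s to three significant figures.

1950 L/s

2.71 µg/L = 0.00271 mg/L.
12 µg/L = 0.012 mg/L.
Mass balance at complete mixing: C_std·(Q_w + Q_r) = Q_w·C_e + Q_r·C_b.
Rearranging, Q_w = Q_r·(C_std − C_b)/(C_e − C_std) = 182·(0.012 − 0.00271) / (0.88 − 0.012) = 1.948 m³/s.
= 1948 L/s.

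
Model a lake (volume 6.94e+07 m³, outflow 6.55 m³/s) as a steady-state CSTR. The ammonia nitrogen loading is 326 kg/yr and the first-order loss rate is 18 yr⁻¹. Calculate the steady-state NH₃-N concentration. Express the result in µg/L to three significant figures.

Outflow Q = 6.55 m³/s × 3.156e+07 s/yr = 2.067e+08 m³/yr.
Steady-state CSTR mass balance: W = Q·C + k·V·C, so C = W/(Q + kV).
Q + kV = 2.067e+08 + 18·6.94e+07 = 1.456e+09 m³/yr.
C = 326/1.456e+09 = 2.239e-07 kg/m³ = 0.0002239 mg/L = 0.2239 µg/L.

0.224 µg/L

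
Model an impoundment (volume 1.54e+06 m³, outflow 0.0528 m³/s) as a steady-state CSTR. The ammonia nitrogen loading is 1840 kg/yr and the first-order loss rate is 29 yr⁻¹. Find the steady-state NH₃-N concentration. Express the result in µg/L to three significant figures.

Outflow Q = 0.0528 m³/s × 3.156e+07 s/yr = 1.666e+06 m³/yr.
Steady-state CSTR mass balance: W = Q·C + k·V·C, so C = W/(Q + kV).
Q + kV = 1.666e+06 + 29·1.54e+06 = 4.633e+07 m³/yr.
C = 1840/4.633e+07 = 3.972e-05 kg/m³ = 0.03972 mg/L = 39.72 µg/L.

39.7 µg/L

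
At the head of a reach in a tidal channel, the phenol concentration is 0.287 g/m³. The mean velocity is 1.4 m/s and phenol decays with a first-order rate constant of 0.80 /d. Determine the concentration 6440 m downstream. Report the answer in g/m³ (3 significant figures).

0.275 g/m³

Travel time t = 6440 m / 1.4 m/s = 6440/1.4 = 4600 s = 0.05324 d.
First-order decay: C = 0.287·exp(−0.80·0.05324) = 0.287·0.9583 = 0.275 g/m³.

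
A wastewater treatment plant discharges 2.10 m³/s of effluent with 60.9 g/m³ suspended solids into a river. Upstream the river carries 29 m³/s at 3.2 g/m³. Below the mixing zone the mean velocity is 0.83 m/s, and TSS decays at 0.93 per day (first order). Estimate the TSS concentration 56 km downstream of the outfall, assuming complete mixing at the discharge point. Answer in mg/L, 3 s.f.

3.43 mg/L

After complete mixing, C₀ = (2.1·60.9 + 29·3.2) / 31.1 = 7.096 mg/L.
Travel time t = 5.6e+04 m / 0.83 m/s = 6.747e+04 s = 0.7809 d.
C = 7.096·exp(−0.93·0.7809) = 7.096·0.4837 = 3.433 mg/L.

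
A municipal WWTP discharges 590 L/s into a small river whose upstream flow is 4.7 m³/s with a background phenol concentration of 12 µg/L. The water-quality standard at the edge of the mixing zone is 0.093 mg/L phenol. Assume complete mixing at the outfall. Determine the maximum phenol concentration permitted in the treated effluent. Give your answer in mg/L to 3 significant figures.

0.738 mg/L

590 L/s = 0.59 m³/s.
12 µg/L = 0.012 mg/L.
Mass balance: 0.093·5.29 = 0.59·Cₑ + 4.7·0.012.
Cₑ = (0.492 − 0.0564) / 0.59 = 0.7383 mg/L.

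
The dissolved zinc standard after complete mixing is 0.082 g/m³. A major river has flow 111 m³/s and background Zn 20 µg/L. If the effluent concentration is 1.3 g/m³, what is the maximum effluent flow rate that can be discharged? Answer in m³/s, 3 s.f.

20 µg/L = 0.02 mg/L.
Mass balance at complete mixing: C_std·(Q_w + Q_r) = Q_w·C_e + Q_r·C_b.
Rearranging, Q_w = Q_r·(C_std − C_b)/(C_e − C_std) = 111·(0.082 − 0.02) / (1.3 − 0.082) = 5.65 m³/s.

5.65 m³/s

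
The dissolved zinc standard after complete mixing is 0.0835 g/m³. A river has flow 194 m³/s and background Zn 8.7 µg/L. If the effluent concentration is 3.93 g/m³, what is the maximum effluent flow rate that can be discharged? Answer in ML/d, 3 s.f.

8.7 µg/L = 0.0087 mg/L.
Mass balance at complete mixing: C_std·(Q_w + Q_r) = Q_w·C_e + Q_r·C_b.
Rearranging, Q_w = Q_r·(C_std − C_b)/(C_e − C_std) = 194·(0.0835 − 0.0087) / (3.93 − 0.0835) = 3.773 m³/s.
= 326 ML/d.

326 ML/d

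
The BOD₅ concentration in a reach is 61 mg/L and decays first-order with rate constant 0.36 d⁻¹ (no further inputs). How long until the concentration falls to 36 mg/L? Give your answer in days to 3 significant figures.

t = ln(C₀/C)/k = ln(61/36)/0.36 = 0.5274/0.36 = 1.465 d.

1.46 d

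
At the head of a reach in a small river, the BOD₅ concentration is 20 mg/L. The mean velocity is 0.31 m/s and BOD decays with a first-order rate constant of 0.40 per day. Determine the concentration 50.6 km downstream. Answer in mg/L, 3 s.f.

Travel time t = 50.6 km / 0.31 m/s = 5.06e+04/0.31 = 1.632e+05 s = 1.889 d.
First-order decay: C = 20·exp(−0.40·1.889) = 20·0.4697 = 9.394 mg/L.

9.39 mg/L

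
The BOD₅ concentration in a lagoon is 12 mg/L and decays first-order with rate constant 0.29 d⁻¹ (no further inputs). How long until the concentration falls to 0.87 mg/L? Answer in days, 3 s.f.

t = ln(C₀/C)/k = ln(12/0.87)/0.29 = 2.624/0.29 = 9.049 d.

9.05 d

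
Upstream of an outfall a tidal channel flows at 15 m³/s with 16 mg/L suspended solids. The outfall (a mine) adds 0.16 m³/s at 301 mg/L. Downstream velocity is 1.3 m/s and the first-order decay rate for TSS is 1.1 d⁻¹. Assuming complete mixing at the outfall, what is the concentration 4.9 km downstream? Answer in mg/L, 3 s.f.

18.1 mg/L

After complete mixing, C₀ = (0.16·301 + 15·16) / 15.16 = 19.01 mg/L.
Travel time t = 4900 m / 1.3 m/s = 3769 s = 0.04363 d.
C = 19.01·exp(−1.1·0.04363) = 19.01·0.9531 = 18.12 mg/L.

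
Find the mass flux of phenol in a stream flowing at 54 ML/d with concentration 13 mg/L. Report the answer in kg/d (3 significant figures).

702 kg/d

54 ML/d = 0.625 m³/s.
Mass flux = Q·C = 0.625 m³/s × 13 g/m³ = 8.125 g/s.
= 8.125 g/s × 86.4 = 702 kg/d.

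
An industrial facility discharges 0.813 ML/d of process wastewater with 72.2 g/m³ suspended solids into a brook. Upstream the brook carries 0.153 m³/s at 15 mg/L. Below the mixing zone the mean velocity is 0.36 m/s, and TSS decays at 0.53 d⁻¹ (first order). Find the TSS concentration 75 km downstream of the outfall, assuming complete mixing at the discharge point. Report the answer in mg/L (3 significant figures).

0.813 ML/d = 0.00941 m³/s.
After complete mixing, C₀ = (0.00941·72.2 + 0.153·15) / 0.1624 = 18.31 mg/L.
Travel time t = 7.5e+04 m / 0.36 m/s = 2.083e+05 s = 2.411 d.
C = 18.31·exp(−0.53·2.411) = 18.31·0.2786 = 5.102 mg/L.

5.10 mg/L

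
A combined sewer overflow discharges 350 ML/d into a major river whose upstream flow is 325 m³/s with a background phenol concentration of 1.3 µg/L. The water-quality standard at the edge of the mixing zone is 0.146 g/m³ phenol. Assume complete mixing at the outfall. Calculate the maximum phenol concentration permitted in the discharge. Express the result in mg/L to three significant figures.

350 ML/d = 4.051 m³/s.
1.3 µg/L = 0.0013 mg/L.
Mass balance: 0.146·329.1 = 4.051·Cₑ + 325·0.0013.
Cₑ = (48.04 − 0.4225) / 4.051 = 11.76 mg/L.

11.8 mg/L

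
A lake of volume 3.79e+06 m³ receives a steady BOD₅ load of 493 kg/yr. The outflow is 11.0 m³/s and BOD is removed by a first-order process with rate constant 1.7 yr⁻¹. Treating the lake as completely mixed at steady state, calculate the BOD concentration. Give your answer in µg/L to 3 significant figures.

1.39 µg/L

Outflow Q = 11.0 m³/s × 3.156e+07 s/yr = 3.471e+08 m³/yr.
Steady-state CSTR mass balance: W = Q·C + k·V·C, so C = W/(Q + kV).
Q + kV = 3.471e+08 + 1.7·3.79e+06 = 3.536e+08 m³/yr.
C = 493/3.536e+08 = 1.394e-06 kg/m³ = 0.001394 mg/L = 1.394 µg/L.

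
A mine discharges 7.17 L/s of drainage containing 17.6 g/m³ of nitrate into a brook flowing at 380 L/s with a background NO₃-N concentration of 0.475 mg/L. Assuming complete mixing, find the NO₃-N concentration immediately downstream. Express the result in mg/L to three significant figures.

0.792 mg/L

7.17 L/s = 0.00717 m³/s.
380 L/s = 0.38 m³/s.
Flow-weighted mixing gives C = (0.00717·17.6 + 0.38·0.475) / (0.00717 + 0.38) = 0.3067/0.3872 = 0.7921 mg/L.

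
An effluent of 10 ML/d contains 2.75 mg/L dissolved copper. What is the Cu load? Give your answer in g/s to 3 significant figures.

0.318 g/s

10 ML/d = 0.1157 m³/s.
Mass flux = Q·C = 0.1157 m³/s × 2.75 g/m³ = 0.3183 g/s.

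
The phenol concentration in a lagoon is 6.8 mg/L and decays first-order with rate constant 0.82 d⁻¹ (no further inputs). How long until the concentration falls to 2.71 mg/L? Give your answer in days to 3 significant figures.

t = ln(C₀/C)/k = ln(6.8/2.71)/0.82 = 0.92/0.82 = 1.122 d.

1.12 d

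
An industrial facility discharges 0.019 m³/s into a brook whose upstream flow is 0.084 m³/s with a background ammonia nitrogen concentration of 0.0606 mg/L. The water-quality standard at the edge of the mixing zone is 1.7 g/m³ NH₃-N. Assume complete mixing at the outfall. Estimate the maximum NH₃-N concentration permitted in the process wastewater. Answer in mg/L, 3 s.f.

Mass balance: 1.7·0.103 = 0.019·Cₑ + 0.084·0.0606.
Cₑ = (0.1751 − 0.00509) / 0.019 = 8.948 mg/L.

8.95 mg/L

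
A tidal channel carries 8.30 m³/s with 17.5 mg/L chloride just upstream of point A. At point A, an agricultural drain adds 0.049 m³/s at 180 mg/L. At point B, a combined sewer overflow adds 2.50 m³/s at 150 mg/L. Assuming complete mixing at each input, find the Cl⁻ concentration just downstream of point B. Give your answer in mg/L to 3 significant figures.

After input A: C = (8.3·17.5 + 0.049·180) / 8.349 = 18.45 mg/L.
After input B: C = (8.349·18.45 + 2.5·150) / 10.85 = 48.77 mg/L.

48.8 mg/L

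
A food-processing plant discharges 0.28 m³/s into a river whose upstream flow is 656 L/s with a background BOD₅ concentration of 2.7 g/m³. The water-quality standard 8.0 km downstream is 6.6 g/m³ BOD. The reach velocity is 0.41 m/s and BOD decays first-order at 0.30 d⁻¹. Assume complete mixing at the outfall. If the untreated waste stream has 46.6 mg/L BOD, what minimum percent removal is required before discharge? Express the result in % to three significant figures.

656 L/s = 0.656 m³/s.
Travel time to the compliance point: t = 8000/0.41 = 1.951e+04 s = 0.2258 d; decay factor exp(−0.30·0.2258) = 0.9345.
So the concentration just after mixing may be at most 6.6/0.9345 = 7.063 mg/L.
Mass balance: 7.063·0.936 = 0.28·Cₑ + 0.656·2.7.
Cₑ = (6.611 − 1.771) / 0.28 = 17.28 mg/L.
Required removal = 1 − 17.28/46.6 = 62.91 %.

62.9 %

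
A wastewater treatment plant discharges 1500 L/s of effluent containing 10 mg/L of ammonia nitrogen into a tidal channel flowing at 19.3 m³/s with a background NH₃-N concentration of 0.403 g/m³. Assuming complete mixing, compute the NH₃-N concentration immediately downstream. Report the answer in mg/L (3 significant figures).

1.10 mg/L

1500 L/s = 1.5 m³/s.
Conservation of mass across the mixing zone: C = (1.5·10 + 19.3·0.403) / (1.5 + 19.3) = 22.78/20.8 = 1.095 mg/L.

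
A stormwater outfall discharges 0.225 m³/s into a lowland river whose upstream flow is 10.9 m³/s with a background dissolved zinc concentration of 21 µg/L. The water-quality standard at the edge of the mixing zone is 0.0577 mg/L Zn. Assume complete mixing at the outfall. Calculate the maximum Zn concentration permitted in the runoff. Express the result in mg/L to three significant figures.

21 µg/L = 0.021 mg/L.
Mass balance: 0.0577·11.12 = 0.225·Cₑ + 10.9·0.021.
Cₑ = (0.6419 − 0.2289) / 0.225 = 1.836 mg/L.

1.84 mg/L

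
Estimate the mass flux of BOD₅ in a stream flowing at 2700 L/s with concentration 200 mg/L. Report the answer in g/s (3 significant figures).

540 g/s

2700 L/s = 2.7 m³/s.
Mass flux = Q·C = 2.7 m³/s × 200 g/m³ = 540 g/s.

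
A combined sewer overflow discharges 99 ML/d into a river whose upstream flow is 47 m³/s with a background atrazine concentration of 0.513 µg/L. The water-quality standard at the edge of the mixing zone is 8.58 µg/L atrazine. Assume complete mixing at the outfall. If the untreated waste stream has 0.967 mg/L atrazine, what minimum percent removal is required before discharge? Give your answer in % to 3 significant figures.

64.9 %

99 ML/d = 1.146 m³/s.
0.513 µg/L = 0.000513 mg/L.
8.58 µg/L = 0.00858 mg/L.
Mass balance: 0.00858·48.15 = 1.146·Cₑ + 47·0.000513.
Cₑ = (0.4131 − 0.02411) / 1.146 = 0.3395 mg/L.
Required removal = 1 − 0.3395/0.967 = 64.89 %.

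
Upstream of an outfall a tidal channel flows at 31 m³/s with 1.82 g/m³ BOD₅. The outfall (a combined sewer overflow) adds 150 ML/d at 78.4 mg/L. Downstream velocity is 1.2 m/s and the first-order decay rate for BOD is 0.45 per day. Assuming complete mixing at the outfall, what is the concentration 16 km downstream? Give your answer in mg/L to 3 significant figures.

5.49 mg/L

150 ML/d = 1.736 m³/s.
After complete mixing, C₀ = (1.736·78.4 + 31·1.82) / 32.74 = 5.881 mg/L.
Travel time t = 1.6e+04 m / 1.2 m/s = 1.333e+04 s = 0.1543 d.
C = 5.881·exp(−0.45·0.1543) = 5.881·0.9329 = 5.487 mg/L.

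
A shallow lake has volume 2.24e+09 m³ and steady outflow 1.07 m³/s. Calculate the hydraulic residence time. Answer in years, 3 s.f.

66.3 yr

Q = 1.07 m³/s × 3.156e+07 s/yr = 3.377e+07 m³/yr.
Hydraulic residence time τ = V/Q = 2.24e+09/3.377e+07 = 66.34 yr.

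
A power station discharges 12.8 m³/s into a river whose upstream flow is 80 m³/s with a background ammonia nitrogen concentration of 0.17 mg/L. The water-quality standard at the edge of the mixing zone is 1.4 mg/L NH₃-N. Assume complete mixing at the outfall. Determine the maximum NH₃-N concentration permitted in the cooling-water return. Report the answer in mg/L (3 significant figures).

9.09 mg/L

Mass balance: 1.4·92.8 = 12.8·Cₑ + 80·0.17.
Cₑ = (129.9 − 13.6) / 12.8 = 9.087 mg/L.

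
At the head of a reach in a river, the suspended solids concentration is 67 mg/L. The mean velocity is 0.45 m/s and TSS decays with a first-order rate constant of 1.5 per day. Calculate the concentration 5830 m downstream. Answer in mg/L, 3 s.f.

53.5 mg/L

Travel time t = 5830 m / 0.45 m/s = 5830/0.45 = 1.296e+04 s = 0.1499 d.
First-order decay: C = 67·exp(−1.5·0.1499) = 67·0.7986 = 53.5 mg/L.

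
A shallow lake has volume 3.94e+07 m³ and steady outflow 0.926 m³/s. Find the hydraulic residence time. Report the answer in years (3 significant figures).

1.35 yr

Q = 0.926 m³/s × 3.156e+07 s/yr = 2.922e+07 m³/yr.
Hydraulic residence time τ = V/Q = 3.94e+07/2.922e+07 = 1.348 yr.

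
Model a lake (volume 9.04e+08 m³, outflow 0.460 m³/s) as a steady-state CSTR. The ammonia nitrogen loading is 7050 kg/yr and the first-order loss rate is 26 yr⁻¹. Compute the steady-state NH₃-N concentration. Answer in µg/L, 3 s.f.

0.300 µg/L

Outflow Q = 0.460 m³/s × 3.156e+07 s/yr = 1.452e+07 m³/yr.
Steady-state CSTR mass balance: W = Q·C + k·V·C, so C = W/(Q + kV).
Q + kV = 1.452e+07 + 26·9.04e+08 = 2.352e+10 m³/yr.
C = 7050/2.352e+10 = 2.998e-07 kg/m³ = 0.0002998 mg/L = 0.2998 µg/L.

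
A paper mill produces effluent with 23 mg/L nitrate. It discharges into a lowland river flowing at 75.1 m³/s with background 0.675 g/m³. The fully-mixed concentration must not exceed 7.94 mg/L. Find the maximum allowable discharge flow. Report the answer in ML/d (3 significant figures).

3130 ML/d

Mass balance at complete mixing: C_std·(Q_w + Q_r) = Q_w·C_e + Q_r·C_b.
Rearranging, Q_w = Q_r·(C_std − C_b)/(C_e − C_std) = 75.1·(7.94 − 0.675) / (23 − 7.94) = 36.23 m³/s.
= 3130 ML/d.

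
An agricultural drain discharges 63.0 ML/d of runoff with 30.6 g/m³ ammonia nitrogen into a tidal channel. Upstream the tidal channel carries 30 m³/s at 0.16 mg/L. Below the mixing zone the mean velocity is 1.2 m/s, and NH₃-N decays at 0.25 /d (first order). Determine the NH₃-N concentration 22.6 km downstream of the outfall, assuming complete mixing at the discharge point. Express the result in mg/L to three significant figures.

0.836 mg/L

63.0 ML/d = 0.7292 m³/s.
After complete mixing, C₀ = (0.7292·30.6 + 30·0.16) / 30.73 = 0.8823 mg/L.
Travel time t = 2.26e+04 m / 1.2 m/s = 1.883e+04 s = 0.218 d.
C = 0.8823·exp(−0.25·0.218) = 0.8823·0.947 = 0.8355 mg/L.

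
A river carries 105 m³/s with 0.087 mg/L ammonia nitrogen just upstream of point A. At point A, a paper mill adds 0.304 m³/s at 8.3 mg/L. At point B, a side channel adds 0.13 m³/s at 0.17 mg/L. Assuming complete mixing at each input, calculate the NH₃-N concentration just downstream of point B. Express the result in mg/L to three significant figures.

0.111 mg/L

After input A: C = (105·0.087 + 0.304·8.3) / 105.3 = 0.1107 mg/L.
After input B: C = (105.3·0.1107 + 0.13·0.17) / 105.4 = 0.1108 mg/L.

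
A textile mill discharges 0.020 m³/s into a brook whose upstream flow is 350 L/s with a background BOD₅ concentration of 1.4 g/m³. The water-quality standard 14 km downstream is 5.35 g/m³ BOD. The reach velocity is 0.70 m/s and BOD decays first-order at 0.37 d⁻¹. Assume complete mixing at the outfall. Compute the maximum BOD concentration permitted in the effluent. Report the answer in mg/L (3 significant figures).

83.3 mg/L

350 L/s = 0.35 m³/s.
Travel time to the compliance point: t = 1.4e+04/0.70 = 2e+04 s = 0.2315 d; decay factor exp(−0.37·0.2315) = 0.9179.
So the concentration just after mixing may be at most 5.35/0.9179 = 5.828 mg/L.
Mass balance: 5.828·0.37 = 0.02·Cₑ + 0.35·1.4.
Cₑ = (2.157 − 0.49) / 0.02 = 83.33 mg/L.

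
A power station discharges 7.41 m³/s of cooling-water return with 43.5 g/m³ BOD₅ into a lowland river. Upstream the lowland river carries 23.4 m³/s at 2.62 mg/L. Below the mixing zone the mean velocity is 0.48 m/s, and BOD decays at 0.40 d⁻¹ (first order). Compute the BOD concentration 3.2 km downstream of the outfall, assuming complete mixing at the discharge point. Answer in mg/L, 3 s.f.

After complete mixing, C₀ = (7.41·43.5 + 23.4·2.62) / 30.81 = 12.45 mg/L.
Travel time t = 3200 m / 0.48 m/s = 6667 s = 0.07716 d.
C = 12.45·exp(−0.40·0.07716) = 12.45·0.9696 = 12.07 mg/L.

12.1 mg/L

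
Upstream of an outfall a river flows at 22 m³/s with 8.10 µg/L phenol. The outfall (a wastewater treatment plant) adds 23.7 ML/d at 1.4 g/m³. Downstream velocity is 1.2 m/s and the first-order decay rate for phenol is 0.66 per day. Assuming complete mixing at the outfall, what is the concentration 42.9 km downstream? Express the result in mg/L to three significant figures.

23.7 ML/d = 0.2743 m³/s.
8.10 µg/L = 0.0081 mg/L.
After complete mixing, C₀ = (0.2743·1.4 + 22·0.0081) / 22.27 = 0.02524 mg/L.
Travel time t = 4.29e+04 m / 1.2 m/s = 3.575e+04 s = 0.4138 d.
C = 0.02524·exp(−0.66·0.4138) = 0.02524·0.761 = 0.01921 mg/L.

0.0192 mg/L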